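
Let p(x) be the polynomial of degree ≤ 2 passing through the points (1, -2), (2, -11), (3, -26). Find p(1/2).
1/4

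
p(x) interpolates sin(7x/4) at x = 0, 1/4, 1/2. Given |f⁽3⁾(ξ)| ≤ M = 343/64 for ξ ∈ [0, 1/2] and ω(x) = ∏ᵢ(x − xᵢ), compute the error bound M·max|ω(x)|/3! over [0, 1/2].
343*sqrt(3)/110592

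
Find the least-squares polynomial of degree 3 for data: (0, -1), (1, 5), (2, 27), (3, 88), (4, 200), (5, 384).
-107/126 + (209/108)x + (95/252)x² + (79/27)x³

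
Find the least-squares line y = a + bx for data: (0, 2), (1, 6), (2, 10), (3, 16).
a = 8/5, b = 23/5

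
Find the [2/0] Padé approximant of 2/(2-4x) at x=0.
4*x**2 + 2*x + 1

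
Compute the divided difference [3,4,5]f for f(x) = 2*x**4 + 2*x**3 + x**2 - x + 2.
219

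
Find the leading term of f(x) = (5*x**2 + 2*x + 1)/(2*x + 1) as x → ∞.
5*x/2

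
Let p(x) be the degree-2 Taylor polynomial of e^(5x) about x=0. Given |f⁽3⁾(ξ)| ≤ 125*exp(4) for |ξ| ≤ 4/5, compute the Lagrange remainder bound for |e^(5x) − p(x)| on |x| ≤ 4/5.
32*exp(4)/3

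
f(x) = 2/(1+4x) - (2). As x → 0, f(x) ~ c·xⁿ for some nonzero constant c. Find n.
1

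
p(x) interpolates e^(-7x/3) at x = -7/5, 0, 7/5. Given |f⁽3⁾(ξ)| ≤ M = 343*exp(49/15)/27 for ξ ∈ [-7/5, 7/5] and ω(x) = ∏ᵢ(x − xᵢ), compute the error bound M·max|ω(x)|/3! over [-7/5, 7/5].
117649*sqrt(3)*exp(49/15)/91125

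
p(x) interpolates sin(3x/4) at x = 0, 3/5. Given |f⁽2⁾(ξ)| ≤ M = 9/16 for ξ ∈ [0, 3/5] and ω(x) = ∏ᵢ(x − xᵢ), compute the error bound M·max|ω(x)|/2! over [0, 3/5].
81/3200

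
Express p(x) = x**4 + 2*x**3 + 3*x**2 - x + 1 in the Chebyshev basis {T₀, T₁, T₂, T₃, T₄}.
(23/8)T₀ + (1/2)T₁ + (2)T₂ + (1/2)T₃ + (1/8)T₄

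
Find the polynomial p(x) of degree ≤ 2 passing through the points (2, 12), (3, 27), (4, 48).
3*x**2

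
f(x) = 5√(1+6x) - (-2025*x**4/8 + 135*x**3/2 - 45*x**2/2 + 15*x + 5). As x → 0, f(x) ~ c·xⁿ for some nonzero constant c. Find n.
5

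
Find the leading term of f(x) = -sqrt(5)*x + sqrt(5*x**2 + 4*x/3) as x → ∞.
2*sqrt(5)/15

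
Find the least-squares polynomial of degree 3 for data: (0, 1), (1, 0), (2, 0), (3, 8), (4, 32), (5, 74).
145/126 + (-409/756)x + (-127/63)x² + (109/108)x³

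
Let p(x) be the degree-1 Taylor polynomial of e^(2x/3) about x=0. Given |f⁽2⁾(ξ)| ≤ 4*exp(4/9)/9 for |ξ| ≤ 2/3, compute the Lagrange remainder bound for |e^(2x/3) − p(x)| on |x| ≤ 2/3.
8*exp(4/9)/81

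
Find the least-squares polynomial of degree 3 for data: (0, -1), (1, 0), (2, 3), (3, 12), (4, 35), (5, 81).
-25/21 + (517/126)x + (-295/84)x² + (43/36)x³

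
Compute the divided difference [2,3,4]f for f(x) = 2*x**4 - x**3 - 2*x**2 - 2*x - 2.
99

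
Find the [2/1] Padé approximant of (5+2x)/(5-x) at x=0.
(2*x/5 + 1)/(1 - x/5)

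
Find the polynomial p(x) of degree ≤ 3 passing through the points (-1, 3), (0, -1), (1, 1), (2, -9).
-3*x**3 + 3*x**2 + 2*x - 1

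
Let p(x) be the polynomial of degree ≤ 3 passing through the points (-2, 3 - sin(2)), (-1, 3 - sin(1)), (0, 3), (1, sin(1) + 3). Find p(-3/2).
-7*sin(1)/8 - 5*sin(2)/16 + 3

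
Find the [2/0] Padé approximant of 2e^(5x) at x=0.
25*x**2 + 10*x + 2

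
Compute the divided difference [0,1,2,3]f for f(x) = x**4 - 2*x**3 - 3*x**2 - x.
4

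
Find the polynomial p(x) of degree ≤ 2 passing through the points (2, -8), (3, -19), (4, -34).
-2*x**2 - x + 2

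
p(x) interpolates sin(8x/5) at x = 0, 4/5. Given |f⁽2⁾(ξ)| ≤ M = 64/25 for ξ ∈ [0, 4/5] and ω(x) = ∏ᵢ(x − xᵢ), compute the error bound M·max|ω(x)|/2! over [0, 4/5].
128/625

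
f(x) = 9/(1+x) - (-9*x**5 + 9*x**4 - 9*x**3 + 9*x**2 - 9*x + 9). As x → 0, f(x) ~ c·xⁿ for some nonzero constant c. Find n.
6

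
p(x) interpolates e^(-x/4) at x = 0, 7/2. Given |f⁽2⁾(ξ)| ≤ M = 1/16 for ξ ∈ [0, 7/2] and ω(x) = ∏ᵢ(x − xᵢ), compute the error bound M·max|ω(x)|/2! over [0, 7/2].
49/512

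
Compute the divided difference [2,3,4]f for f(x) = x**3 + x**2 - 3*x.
10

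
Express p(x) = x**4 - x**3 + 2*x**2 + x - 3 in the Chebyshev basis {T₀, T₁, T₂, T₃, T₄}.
(-13/8)T₀ + (1/4)T₁ + (3/2)T₂ + (-1/4)T₃ + (1/8)T₄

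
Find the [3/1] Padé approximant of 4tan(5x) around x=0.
500*x**3/3 + 20*x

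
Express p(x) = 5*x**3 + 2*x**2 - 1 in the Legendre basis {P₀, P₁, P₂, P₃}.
(-1/3)P₀ + (3)P₁ + (4/3)P₂ + (2)P₃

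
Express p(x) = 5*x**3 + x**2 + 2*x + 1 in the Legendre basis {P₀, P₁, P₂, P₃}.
(4/3)P₀ + (5)P₁ + (2/3)P₂ + (2)P₃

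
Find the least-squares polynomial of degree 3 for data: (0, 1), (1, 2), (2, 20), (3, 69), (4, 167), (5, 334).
7/9 + (101/378)x + (-80/63)x² + (157/54)x³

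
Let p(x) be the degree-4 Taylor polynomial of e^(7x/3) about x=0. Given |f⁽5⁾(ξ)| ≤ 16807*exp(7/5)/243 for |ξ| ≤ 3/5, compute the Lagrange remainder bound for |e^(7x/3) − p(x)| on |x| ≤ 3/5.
16807*exp(7/5)/375000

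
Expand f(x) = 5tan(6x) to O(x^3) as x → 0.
30*x + O(x**3)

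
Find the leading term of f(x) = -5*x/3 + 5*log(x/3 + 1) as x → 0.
-5*x**2/18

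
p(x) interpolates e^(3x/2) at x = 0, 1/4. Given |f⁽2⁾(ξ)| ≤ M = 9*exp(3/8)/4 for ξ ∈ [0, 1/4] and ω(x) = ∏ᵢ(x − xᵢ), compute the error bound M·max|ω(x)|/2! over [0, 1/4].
9*exp(3/8)/512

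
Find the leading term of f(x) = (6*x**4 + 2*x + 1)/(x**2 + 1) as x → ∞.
6*x**2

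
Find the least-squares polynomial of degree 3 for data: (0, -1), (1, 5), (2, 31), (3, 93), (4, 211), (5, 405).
-73/63 + (713/189)x + (-16/63)x² + (85/27)x³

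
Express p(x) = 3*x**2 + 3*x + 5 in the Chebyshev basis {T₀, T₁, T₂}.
(13/2)T₀ + (3)T₁ + (3/2)T₂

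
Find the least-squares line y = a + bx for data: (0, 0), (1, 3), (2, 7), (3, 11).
a = -3/10, b = 37/10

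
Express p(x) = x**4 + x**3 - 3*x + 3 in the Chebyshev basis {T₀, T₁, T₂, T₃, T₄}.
(27/8)T₀ + (-9/4)T₁ + (1/2)T₂ + (1/4)T₃ + (1/8)T₄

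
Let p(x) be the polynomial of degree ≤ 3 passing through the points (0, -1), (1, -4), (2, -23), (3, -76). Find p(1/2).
-13/8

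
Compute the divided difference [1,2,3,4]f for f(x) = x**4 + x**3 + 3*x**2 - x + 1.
11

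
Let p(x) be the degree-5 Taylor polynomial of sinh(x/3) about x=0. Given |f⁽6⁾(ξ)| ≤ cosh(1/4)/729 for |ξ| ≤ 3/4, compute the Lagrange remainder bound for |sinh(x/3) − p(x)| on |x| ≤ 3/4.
cosh(1/4)/2949120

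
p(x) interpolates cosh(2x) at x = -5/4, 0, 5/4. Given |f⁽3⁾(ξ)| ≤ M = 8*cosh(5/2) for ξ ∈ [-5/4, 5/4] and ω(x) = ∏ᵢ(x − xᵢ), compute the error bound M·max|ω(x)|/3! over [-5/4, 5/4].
125*sqrt(3)*cosh(5/2)/216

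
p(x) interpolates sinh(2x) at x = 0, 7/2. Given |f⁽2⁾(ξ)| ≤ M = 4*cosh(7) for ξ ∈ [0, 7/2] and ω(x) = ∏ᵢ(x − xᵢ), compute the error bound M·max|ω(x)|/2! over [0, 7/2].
49*cosh(7)/8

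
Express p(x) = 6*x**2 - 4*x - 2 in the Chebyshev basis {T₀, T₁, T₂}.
T₀ + (-4)T₁ + (3)T₂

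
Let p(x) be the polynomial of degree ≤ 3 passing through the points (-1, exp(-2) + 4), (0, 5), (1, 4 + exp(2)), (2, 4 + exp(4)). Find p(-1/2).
(5 + (-5*exp(2) + exp(4) + 79)*exp(2))*exp(-2)/16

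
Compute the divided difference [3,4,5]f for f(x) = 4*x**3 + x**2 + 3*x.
49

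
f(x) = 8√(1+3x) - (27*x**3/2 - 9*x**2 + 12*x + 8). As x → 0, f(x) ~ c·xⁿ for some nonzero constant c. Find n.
4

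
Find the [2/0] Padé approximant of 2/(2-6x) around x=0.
9*x**2 + 3*x + 1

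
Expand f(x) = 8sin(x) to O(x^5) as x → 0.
8*x - 4*x**3/3 + O(x**5)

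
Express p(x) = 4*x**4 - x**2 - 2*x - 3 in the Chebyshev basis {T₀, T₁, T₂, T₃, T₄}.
(-2)T₀ + (-2)T₁ + (3/2)T₂ + (1/2)T₄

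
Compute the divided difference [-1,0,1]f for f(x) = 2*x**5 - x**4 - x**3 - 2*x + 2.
-1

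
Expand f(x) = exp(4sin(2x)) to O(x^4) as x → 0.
1 + 8*x + 32*x**2 + 80*x**3 + O(x**4)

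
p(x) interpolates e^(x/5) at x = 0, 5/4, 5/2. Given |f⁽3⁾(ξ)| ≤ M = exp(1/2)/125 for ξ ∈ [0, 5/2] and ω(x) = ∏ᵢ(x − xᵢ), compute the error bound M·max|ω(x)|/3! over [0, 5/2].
sqrt(3)*exp(1/2)/1728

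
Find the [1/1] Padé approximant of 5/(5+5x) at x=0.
1/(x + 1)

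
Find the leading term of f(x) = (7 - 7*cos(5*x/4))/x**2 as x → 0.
175/32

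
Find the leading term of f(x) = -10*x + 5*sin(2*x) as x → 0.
-20*x**3/3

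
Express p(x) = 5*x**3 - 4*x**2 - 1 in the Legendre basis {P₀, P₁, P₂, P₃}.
(-7/3)P₀ + (3)P₁ + (-8/3)P₂ + (2)P₃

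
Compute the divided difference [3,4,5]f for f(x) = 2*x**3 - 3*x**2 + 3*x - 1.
21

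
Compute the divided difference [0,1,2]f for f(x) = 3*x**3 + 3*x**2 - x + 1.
12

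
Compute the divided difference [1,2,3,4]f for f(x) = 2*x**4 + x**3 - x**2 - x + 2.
21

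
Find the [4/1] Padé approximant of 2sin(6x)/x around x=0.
648*x**4/5 - 72*x**2 + 12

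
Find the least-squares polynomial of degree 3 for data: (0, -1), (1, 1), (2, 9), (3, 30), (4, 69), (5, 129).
-6/7 + (-23/42)x + (8/7)x² + (5/6)x³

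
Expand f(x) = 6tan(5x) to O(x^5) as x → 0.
30*x + 250*x**3 + O(x**5)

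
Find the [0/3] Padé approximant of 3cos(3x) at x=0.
3/(9*x**2/2 + 1)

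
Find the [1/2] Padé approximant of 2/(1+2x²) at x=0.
2/(2*x**2 + 1)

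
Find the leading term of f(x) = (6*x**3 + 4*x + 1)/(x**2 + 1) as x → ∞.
6*x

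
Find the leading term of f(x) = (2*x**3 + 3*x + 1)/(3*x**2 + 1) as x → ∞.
2*x/3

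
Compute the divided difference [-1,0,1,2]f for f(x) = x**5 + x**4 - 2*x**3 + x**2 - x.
5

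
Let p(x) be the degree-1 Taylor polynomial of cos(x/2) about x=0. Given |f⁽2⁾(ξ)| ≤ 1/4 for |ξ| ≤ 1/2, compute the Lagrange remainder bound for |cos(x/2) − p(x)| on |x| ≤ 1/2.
1/32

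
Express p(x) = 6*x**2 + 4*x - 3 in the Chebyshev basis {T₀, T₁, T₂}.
(4)T₁ + (3)T₂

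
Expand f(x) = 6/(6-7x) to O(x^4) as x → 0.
1 + 7*x/6 + 49*x**2/36 + 343*x**3/216 + O(x**4)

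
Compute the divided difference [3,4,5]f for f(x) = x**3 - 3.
12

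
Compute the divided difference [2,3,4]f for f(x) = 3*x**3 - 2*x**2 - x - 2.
25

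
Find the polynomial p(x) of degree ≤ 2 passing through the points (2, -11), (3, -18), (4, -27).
-x**2 - 2*x - 3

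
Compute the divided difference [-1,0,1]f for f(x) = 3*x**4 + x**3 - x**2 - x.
2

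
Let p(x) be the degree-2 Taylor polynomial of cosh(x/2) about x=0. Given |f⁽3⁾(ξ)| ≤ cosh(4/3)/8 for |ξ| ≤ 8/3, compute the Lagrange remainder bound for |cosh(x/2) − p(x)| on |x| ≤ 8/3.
32*cosh(4/3)/81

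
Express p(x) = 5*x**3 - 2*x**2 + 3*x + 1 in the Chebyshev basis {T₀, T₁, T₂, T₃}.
(27/4)T₁ - T₂ + (5/4)T₃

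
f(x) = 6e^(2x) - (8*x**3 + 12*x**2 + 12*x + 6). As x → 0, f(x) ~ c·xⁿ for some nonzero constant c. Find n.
4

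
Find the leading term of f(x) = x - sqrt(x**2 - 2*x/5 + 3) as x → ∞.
1/5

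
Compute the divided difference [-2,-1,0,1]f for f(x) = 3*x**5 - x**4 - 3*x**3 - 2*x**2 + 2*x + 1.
14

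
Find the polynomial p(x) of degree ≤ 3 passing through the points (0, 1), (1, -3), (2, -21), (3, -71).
-3*x**3 + 2*x**2 - 3*x + 1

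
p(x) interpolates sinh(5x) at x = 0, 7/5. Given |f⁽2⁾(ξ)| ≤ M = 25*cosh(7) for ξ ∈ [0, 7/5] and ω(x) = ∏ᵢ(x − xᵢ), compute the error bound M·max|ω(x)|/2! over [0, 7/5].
49*cosh(7)/8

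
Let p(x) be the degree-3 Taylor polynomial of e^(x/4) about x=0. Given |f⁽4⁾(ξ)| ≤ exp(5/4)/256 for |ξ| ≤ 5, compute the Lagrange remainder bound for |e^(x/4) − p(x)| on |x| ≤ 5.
625*exp(5/4)/6144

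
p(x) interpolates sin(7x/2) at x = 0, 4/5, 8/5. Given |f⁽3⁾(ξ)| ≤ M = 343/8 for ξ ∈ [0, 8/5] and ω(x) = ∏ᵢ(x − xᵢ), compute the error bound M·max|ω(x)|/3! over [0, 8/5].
2744*sqrt(3)/3375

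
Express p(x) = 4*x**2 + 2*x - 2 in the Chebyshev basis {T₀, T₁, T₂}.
(2)T₁ + (2)T₂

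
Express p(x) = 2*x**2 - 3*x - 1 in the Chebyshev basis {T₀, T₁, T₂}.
(-3)T₁ + T₂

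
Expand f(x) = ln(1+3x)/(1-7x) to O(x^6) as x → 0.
3*x + 33*x**2/2 + 249*x**3/2 + 3405*x**4/4 + 120147*x**5/20 + O(x**6)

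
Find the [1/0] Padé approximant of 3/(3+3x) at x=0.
1 - x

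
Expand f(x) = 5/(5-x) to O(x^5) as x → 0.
1 + x/5 + x**2/25 + x**3/125 + x**4/625 + O(x**5)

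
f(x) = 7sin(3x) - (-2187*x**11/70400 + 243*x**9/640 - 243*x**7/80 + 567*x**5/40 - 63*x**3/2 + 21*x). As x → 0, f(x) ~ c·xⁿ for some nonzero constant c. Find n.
13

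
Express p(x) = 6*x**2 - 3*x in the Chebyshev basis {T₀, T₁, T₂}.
(3)T₀ + (-3)T₁ + (3)T₂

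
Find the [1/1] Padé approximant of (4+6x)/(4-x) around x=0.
(3*x/2 + 1)/(1 - x/4)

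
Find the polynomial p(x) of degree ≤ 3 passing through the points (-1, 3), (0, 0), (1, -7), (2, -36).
-3*x**3 - 2*x**2 - 2*x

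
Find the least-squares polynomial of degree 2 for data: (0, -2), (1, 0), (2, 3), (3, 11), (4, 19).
-69/35 + (31/70)x + (17/14)x²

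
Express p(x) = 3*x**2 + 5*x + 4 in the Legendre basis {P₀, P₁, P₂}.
(5)P₀ + (5)P₁ + (2)P₂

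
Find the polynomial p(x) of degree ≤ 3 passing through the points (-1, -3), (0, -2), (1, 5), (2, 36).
3*x**3 + 3*x**2 + x - 2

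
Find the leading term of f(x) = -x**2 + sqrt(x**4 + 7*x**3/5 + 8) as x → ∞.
7*x/10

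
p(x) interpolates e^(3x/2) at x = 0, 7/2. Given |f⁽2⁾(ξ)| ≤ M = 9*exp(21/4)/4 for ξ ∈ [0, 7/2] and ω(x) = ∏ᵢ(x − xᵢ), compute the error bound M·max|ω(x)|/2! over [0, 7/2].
441*exp(21/4)/128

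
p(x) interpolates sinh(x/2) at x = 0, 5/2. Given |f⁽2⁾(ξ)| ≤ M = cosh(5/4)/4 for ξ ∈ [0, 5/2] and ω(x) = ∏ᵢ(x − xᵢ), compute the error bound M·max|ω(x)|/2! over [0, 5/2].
25*cosh(5/4)/128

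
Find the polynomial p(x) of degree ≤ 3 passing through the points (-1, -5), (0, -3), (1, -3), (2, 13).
3*x**3 - x**2 - 2*x - 3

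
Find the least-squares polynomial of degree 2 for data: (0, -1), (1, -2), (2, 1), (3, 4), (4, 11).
-39/35 + (-11/7)x + (8/7)x²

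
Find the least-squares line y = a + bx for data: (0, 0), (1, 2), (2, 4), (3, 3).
a = 3/5, b = 11/10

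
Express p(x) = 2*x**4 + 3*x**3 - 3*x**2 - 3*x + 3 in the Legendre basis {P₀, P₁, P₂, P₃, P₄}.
(12/5)P₀ + (-6/5)P₁ + (-6/7)P₂ + (6/5)P₃ + (16/35)P₄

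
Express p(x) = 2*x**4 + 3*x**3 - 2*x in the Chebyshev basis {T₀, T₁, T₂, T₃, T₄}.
(3/4)T₀ + (1/4)T₁ + T₂ + (3/4)T₃ + (1/4)T₄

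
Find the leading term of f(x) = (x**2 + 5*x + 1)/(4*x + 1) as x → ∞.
x/4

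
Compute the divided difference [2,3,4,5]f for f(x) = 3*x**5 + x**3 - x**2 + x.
376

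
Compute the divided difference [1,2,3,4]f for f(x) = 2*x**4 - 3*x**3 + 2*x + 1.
17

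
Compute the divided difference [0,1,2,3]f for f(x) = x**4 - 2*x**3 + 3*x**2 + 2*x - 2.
4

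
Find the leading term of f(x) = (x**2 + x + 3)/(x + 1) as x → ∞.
x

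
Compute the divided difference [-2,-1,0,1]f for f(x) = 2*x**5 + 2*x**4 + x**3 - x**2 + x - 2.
7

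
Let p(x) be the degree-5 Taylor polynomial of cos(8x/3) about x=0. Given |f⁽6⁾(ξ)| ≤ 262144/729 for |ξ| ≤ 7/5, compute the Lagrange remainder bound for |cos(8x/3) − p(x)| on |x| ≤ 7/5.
1927561216/512578125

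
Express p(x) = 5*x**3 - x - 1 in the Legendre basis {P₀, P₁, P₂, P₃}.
-P₀ + (2)P₁ + (2)P₃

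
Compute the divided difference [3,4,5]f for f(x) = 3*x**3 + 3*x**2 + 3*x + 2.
39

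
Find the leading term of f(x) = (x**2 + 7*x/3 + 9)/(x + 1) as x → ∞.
x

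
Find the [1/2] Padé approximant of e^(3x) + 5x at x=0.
(127*x/17 + 1)/(-9*x**2/34 - 9*x/17 + 1)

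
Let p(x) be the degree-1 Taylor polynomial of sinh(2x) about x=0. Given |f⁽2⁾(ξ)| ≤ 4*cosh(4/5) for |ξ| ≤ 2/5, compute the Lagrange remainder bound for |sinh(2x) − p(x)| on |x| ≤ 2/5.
8*cosh(4/5)/25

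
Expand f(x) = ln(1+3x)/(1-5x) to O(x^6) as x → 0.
3*x + 21*x**2/2 + 123*x**3/2 + 1149*x**4/4 + 29697*x**5/20 + O(x**6)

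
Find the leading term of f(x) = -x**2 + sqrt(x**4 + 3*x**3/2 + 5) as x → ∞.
3*x/4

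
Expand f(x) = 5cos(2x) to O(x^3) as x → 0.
5 - 10*x**2 + O(x**3)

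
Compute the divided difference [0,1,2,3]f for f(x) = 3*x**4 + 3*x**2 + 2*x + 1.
18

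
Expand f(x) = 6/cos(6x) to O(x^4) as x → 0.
6 + 108*x**2 + O(x**4)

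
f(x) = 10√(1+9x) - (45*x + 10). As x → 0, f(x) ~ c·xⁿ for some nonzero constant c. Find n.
2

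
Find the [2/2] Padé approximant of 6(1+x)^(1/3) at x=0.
(14*x**2/9 + 7*x + 6)/(5*x**2/54 + 5*x/6 + 1)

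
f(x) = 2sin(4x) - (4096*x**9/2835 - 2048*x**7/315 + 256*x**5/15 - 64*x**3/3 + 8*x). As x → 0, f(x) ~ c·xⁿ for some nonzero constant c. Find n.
11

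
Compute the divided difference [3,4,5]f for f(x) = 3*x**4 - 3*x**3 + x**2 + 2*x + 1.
256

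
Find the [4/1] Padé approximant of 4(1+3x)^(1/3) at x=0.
(4*x**4/3 - 32*x**3/15 + 24*x**2/5 + 64*x/5 + 4)/(11*x/5 + 1)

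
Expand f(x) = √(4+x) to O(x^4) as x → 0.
2 + x/4 - x**2/64 + x**3/512 + O(x**4)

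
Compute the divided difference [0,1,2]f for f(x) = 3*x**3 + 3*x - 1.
9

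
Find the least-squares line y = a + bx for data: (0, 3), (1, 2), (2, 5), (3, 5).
a = 12/5, b = 9/10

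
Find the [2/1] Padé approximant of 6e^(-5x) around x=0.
(25*x**2 - 20*x + 6)/(5*x/3 + 1)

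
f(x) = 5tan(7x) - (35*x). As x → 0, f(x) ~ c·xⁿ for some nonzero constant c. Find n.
3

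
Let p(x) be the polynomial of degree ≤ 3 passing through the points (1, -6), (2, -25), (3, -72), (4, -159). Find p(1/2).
-13/4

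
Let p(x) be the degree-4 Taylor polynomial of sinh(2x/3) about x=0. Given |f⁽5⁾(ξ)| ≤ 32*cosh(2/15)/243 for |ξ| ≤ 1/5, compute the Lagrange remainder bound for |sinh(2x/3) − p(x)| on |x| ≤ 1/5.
4*cosh(2/15)/11390625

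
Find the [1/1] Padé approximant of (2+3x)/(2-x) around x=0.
(3*x/2 + 1)/(1 - x/2)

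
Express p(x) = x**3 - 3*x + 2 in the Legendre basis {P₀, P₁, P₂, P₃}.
(2)P₀ + (-12/5)P₁ + (2/5)P₃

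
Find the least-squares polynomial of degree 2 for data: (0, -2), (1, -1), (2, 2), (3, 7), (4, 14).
-2 + x²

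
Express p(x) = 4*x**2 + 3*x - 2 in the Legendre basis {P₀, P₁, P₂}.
(-2/3)P₀ + (3)P₁ + (8/3)P₂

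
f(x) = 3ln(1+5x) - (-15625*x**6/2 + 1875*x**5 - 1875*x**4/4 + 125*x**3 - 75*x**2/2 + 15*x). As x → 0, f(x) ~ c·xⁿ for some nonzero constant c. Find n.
7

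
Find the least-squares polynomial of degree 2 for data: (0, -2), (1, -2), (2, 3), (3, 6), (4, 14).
-11/5 + x²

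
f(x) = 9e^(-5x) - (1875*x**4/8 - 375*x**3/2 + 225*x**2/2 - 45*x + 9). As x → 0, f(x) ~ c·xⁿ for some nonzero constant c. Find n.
5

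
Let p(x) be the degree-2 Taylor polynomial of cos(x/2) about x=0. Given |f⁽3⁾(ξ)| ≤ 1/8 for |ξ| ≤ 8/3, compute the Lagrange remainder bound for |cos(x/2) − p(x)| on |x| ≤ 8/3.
32/81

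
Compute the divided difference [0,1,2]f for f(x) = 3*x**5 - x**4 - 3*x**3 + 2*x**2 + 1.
31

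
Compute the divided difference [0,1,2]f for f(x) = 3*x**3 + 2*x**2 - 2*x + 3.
11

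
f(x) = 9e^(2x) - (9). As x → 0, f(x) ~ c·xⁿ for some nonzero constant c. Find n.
1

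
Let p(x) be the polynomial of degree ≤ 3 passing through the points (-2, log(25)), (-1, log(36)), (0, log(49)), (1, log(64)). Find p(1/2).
-5*log(6)/8 + log(5)/8 + 15*log(2)/8 + 15*log(7)/8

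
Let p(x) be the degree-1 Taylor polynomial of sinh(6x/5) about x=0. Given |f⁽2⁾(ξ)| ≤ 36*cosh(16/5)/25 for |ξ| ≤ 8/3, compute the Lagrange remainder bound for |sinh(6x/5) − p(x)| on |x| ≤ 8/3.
128*cosh(16/5)/25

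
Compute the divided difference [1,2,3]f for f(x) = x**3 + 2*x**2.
8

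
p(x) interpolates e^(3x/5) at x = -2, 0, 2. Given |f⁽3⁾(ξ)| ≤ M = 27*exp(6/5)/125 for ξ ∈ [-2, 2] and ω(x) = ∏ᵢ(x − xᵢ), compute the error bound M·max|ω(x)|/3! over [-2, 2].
8*sqrt(3)*exp(6/5)/125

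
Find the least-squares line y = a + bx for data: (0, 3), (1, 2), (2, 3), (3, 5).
a = 11/5, b = 7/10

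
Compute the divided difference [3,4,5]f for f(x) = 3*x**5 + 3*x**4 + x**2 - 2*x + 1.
2272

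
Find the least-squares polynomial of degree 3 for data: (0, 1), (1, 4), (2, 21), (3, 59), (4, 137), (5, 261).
59/63 + (73/54)x + (23/252)x² + (217/108)x³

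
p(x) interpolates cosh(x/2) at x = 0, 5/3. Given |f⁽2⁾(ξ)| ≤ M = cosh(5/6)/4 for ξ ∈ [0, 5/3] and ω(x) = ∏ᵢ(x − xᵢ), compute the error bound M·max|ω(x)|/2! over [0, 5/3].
25*cosh(5/6)/288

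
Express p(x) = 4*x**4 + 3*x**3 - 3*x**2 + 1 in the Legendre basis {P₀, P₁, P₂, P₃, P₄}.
(4/5)P₀ + (9/5)P₁ + (2/7)P₂ + (6/5)P₃ + (32/35)P₄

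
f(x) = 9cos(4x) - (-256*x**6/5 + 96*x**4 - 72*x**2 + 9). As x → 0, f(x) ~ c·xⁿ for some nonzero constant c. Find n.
8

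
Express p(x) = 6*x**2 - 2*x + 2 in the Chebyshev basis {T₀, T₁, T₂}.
(5)T₀ + (-2)T₁ + (3)T₂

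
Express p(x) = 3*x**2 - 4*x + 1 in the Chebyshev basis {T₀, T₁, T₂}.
(5/2)T₀ + (-4)T₁ + (3/2)T₂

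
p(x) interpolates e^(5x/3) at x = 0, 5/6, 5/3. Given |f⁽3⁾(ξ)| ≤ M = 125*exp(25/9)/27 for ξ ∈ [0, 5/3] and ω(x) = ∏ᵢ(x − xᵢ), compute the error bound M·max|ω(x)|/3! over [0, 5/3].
15625*sqrt(3)*exp(25/9)/157464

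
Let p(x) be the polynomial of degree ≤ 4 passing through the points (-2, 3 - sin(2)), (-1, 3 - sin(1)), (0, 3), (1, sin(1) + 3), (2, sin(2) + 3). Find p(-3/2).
-7*sin(1)/8 - 5*sin(2)/16 + 3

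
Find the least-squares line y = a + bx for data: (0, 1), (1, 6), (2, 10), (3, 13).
a = 3/2, b = 4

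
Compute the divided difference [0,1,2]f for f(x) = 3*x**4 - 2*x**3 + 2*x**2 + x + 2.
17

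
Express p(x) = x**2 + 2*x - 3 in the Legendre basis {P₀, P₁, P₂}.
(-8/3)P₀ + (2)P₁ + (2/3)P₂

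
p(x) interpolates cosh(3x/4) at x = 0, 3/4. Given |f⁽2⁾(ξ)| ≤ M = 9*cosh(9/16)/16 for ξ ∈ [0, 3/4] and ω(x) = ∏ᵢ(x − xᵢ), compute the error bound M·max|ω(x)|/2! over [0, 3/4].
81*cosh(9/16)/2048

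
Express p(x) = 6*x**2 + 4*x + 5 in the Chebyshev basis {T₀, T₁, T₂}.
(8)T₀ + (4)T₁ + (3)T₂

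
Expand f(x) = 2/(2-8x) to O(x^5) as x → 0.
1 + 4*x + 16*x**2 + 64*x**3 + 256*x**4 + O(x**5)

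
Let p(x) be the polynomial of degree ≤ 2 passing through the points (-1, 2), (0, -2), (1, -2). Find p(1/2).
-5/2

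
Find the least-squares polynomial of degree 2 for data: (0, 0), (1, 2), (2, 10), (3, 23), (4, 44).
1/7 + (-97/70)x + (43/14)x²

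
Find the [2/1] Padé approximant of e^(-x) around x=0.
(x**2/6 - 2*x/3 + 1)/(x/3 + 1)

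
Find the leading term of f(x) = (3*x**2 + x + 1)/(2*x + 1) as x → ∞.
3*x/2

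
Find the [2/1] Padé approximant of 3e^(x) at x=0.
(x**2/2 + 2*x + 3)/(1 - x/3)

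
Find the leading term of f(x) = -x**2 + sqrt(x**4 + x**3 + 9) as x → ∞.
x/2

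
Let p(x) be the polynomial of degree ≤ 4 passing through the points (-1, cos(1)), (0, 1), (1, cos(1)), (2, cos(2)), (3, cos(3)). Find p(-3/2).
-105/32 + 35*cos(3)/128 - 45*cos(2)/32 + 693*cos(1)/128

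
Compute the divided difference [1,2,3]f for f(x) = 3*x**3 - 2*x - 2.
18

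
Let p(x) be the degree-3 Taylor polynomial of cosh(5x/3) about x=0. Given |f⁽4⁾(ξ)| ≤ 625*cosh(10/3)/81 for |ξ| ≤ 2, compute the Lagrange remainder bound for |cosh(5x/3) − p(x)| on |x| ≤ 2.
1250*cosh(10/3)/243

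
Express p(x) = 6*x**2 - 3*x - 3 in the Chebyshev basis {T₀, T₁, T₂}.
(-3)T₁ + (3)T₂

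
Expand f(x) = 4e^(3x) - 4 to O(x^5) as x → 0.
12*x + 18*x**2 + 18*x**3 + 27*x**4/2 + O(x**5)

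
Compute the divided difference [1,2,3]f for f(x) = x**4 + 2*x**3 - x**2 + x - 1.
36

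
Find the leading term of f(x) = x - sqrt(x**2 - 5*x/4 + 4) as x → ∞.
5/8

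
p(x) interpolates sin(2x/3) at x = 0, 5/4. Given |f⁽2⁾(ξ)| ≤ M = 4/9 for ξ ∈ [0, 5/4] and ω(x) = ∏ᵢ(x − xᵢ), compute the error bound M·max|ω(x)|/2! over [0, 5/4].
25/288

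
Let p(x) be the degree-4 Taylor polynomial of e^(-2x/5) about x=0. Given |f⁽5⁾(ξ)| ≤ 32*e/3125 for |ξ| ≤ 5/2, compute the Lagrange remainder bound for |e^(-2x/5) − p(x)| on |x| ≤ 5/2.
e/120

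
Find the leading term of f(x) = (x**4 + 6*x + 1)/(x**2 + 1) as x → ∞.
x**2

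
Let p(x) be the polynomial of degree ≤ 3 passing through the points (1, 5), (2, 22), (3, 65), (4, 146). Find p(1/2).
5/2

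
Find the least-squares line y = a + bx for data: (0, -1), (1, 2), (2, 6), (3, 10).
a = -13/10, b = 37/10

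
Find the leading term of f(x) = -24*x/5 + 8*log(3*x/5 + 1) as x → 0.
-36*x**2/25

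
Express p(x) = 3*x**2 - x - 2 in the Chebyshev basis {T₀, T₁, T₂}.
(-1/2)T₀ - T₁ + (3/2)T₂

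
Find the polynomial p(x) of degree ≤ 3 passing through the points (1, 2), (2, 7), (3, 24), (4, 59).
x**3 - 2*x + 3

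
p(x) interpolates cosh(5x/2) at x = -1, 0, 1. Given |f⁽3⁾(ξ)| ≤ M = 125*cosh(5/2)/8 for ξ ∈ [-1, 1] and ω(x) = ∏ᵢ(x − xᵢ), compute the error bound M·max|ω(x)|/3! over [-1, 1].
125*sqrt(3)*cosh(5/2)/216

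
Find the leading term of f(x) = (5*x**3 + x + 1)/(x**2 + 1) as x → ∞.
5*x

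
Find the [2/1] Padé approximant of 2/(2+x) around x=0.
1/(x/2 + 1)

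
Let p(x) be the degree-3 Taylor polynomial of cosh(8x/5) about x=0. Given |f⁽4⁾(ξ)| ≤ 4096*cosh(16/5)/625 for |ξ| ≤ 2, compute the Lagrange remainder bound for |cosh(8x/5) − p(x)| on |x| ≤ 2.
8192*cosh(16/5)/1875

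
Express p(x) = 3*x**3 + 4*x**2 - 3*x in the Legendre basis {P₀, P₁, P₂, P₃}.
(4/3)P₀ + (-6/5)P₁ + (8/3)P₂ + (6/5)P₃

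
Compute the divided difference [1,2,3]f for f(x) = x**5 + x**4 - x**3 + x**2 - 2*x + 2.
110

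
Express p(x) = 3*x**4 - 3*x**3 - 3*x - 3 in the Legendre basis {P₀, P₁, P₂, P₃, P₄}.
(-12/5)P₀ + (-24/5)P₁ + (12/7)P₂ + (-6/5)P₃ + (24/35)P₄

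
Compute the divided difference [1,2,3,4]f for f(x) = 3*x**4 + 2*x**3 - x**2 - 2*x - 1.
32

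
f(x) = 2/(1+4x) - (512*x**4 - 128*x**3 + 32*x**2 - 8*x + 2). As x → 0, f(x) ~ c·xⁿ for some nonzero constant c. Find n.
5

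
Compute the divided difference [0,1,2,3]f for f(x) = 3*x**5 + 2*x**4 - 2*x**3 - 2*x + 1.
85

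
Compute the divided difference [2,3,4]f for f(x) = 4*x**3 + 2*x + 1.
36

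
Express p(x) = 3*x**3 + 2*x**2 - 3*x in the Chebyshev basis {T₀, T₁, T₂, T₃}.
T₀ + (-3/4)T₁ + T₂ + (3/4)T₃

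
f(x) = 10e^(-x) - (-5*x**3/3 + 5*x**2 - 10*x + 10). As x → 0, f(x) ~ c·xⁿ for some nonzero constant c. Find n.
4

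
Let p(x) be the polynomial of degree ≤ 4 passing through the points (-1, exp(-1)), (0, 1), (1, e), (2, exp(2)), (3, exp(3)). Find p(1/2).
(-5 + e*(-20*exp(2) + 60 + 3*exp(3) + 90*e))*exp(-1)/128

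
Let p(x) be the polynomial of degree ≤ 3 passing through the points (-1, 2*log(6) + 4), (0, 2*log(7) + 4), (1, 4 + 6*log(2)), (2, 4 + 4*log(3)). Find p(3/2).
4 + log(96*2**(3/4)*21**(3/8)/7)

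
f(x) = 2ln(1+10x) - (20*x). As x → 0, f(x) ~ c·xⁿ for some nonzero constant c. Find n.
2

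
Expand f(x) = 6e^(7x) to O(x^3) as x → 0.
6 + 42*x + 147*x**2 + O(x**3)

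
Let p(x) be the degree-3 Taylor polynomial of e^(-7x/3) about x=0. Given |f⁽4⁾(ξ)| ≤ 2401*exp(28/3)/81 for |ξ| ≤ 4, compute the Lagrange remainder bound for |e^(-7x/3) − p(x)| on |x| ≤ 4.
76832*exp(28/3)/243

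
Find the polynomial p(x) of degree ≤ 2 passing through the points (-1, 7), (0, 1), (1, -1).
2*x**2 - 4*x + 1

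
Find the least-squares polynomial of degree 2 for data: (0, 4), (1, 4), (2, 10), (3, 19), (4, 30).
25/7 + (-31/70)x + (25/14)x²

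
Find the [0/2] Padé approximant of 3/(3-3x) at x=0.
1/(1 - x)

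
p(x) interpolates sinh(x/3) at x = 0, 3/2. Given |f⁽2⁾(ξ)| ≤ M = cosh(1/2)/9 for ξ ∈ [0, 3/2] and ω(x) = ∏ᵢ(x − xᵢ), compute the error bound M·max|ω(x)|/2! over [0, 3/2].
cosh(1/2)/32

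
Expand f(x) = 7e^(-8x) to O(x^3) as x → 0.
7 - 56*x + 224*x**2 + O(x**3)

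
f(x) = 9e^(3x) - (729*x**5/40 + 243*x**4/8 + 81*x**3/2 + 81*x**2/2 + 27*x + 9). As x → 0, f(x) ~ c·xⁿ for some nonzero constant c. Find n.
6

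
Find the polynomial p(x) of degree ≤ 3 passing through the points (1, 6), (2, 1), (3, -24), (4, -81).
-2*x**3 + 2*x**2 + 3*x + 3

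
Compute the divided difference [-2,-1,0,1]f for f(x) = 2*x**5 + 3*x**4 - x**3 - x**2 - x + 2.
3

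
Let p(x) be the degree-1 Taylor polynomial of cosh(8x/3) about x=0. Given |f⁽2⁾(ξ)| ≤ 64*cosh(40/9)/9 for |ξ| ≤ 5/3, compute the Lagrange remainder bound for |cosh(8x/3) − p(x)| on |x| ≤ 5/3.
800*cosh(40/9)/81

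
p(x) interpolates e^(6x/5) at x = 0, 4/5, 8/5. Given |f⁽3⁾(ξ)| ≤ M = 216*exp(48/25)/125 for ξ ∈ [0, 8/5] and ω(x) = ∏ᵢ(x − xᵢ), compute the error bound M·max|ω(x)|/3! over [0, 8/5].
512*sqrt(3)*exp(48/25)/15625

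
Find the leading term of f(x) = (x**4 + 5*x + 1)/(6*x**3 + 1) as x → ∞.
x/6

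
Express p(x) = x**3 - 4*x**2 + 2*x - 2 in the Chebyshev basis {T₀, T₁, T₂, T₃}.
(-4)T₀ + (11/4)T₁ + (-2)T₂ + (1/4)T₃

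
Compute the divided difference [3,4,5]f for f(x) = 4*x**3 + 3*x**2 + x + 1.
51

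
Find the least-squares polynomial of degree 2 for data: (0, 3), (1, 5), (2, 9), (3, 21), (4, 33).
3 + (-2/5)x + (2)x²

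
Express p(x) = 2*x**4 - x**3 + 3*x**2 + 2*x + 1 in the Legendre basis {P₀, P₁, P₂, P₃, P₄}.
(12/5)P₀ + (7/5)P₁ + (22/7)P₂ + (-2/5)P₃ + (16/35)P₄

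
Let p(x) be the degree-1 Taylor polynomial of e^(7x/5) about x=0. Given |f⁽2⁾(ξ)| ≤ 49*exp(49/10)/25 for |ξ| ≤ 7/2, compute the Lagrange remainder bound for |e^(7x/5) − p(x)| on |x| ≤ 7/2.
2401*exp(49/10)/200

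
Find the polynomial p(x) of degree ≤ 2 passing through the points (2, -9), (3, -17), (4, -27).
-x**2 - 3*x + 1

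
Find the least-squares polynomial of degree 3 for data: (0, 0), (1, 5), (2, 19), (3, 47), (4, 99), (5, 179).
-1/126 + (349/108)x + (46/63)x² + (125/108)x³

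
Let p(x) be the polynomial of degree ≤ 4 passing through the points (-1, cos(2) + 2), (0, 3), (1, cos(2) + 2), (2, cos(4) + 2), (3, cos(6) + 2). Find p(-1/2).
7*cos(4)/32 - 5*cos(6)/128 - 35*cos(2)/128 + 99/32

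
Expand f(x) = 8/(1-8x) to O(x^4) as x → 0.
8 + 64*x + 512*x**2 + 4096*x**3 + O(x**4)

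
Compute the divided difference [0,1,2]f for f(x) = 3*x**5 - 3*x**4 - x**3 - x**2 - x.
20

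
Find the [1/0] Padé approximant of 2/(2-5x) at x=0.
5*x/2 + 1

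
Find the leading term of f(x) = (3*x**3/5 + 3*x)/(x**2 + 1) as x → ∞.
3*x/5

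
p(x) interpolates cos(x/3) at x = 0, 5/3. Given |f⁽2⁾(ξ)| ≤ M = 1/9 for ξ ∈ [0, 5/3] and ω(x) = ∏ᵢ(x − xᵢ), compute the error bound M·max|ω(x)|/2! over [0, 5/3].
25/648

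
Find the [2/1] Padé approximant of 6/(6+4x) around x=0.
1/(2*x/3 + 1)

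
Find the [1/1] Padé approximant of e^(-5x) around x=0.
(1 - 5*x/2)/(5*x/2 + 1)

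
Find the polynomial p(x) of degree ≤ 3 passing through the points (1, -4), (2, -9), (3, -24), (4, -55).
-x**3 + x**2 - x - 3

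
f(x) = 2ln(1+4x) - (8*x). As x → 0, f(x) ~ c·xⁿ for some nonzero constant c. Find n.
2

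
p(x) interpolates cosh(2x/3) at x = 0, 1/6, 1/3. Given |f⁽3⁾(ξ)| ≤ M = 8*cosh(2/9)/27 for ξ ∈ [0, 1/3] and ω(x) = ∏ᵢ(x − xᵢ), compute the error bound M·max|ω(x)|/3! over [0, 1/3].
sqrt(3)*cosh(2/9)/19683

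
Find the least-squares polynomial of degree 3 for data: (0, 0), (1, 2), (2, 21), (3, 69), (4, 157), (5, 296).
5/126 + (-2351/756)x + (193/63)x² + (203/108)x³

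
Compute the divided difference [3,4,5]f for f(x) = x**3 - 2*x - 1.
12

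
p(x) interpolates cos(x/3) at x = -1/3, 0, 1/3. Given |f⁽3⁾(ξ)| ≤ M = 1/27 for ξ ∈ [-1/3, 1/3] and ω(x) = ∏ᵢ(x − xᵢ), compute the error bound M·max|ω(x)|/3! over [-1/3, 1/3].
sqrt(3)/19683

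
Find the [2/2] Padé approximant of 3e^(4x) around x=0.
(4*x**2 + 6*x + 3)/(4*x**2/3 - 2*x + 1)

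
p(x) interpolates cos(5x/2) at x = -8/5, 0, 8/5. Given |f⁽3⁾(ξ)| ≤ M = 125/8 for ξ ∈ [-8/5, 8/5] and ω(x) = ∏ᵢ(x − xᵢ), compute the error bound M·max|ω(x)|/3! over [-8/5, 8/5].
64*sqrt(3)/27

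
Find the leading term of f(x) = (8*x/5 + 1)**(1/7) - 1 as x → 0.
8*x/35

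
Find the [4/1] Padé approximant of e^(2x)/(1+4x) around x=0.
(854*x**4/1165 + 920*x**3/699 + 2334*x**2/1165 + 2328*x/1165 + 1)/(4658*x/1165 + 1)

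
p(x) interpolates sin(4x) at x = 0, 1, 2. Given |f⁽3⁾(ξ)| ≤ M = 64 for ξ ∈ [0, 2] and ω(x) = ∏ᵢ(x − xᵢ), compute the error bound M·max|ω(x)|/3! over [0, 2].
64*sqrt(3)/27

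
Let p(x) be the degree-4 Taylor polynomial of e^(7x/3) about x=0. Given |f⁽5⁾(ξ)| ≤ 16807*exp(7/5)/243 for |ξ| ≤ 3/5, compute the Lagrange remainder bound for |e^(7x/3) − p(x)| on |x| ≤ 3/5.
16807*exp(7/5)/375000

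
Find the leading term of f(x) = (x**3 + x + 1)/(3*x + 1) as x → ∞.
x**2/3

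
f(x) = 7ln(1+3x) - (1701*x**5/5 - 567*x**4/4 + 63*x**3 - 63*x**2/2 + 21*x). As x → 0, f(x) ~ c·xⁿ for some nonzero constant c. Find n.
6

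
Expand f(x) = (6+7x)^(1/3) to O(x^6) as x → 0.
6**(1/3) + 7*6**(1/3)*x/18 - 49*6**(1/3)*x**2/324 + 1715*6**(1/3)*x**3/17496 - 12005*6**(1/3)*x**4/157464 + 184877*6**(1/3)*x**5/2834352 + O(x**6)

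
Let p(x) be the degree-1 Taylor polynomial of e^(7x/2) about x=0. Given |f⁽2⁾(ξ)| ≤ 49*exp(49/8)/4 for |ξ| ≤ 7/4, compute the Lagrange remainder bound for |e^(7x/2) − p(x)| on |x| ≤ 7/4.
2401*exp(49/8)/128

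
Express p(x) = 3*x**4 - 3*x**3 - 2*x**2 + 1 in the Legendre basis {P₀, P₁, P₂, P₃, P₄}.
(14/15)P₀ + (-9/5)P₁ + (8/21)P₂ + (-6/5)P₃ + (24/35)P₄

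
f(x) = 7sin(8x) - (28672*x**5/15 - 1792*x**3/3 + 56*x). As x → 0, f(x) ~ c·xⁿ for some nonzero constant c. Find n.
7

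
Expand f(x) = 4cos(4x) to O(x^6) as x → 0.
4 - 32*x**2 + 128*x**4/3 + O(x**6)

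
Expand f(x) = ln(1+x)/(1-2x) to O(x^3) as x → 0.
x + 3*x**2/2 + O(x**3)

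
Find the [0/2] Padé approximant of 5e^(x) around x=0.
5/(x**2/2 - x + 1)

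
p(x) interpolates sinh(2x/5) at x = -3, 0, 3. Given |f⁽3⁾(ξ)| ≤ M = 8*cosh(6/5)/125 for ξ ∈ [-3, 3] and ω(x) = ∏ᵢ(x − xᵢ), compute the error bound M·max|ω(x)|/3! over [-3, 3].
8*sqrt(3)*cosh(6/5)/125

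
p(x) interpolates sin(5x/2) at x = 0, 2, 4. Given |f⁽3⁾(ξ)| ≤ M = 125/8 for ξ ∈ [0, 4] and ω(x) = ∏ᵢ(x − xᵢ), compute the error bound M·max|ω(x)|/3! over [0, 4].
125*sqrt(3)/27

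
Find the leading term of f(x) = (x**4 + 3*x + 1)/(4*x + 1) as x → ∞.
x**3/4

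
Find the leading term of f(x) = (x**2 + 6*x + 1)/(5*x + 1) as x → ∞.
x/5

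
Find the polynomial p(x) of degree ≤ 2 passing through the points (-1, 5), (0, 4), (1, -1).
-2*x**2 - 3*x + 4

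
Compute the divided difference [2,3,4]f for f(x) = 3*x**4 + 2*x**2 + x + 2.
167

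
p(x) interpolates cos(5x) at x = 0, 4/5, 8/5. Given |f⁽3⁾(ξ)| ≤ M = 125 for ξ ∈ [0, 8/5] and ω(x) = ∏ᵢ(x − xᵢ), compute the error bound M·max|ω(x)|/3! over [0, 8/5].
64*sqrt(3)/27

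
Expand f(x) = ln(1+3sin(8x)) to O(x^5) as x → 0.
24*x - 288*x**2 + 4352*x**3 - 76800*x**4 + O(x**5)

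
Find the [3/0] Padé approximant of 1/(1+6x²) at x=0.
1 - 6*x**2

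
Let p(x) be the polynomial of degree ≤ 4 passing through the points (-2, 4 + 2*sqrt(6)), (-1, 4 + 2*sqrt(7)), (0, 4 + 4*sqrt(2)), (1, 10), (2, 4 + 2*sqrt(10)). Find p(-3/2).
-35*sqrt(2)/16 - 5*sqrt(10)/64 + 35*sqrt(6)/64 + 85/16 + 35*sqrt(7)/16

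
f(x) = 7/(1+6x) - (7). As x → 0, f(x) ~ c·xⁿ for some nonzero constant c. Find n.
1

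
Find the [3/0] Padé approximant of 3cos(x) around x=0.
3 - 3*x**2/2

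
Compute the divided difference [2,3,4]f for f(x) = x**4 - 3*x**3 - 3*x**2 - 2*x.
25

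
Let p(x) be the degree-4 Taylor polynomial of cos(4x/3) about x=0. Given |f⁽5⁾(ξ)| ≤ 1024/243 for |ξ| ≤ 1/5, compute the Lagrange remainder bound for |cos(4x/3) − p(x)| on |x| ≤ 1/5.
128/11390625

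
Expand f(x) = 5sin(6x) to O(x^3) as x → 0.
30*x + O(x**3)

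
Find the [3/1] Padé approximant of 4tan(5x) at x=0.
500*x**3/3 + 20*x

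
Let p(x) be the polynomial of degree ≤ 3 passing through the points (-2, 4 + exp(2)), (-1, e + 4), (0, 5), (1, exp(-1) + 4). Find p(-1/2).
(-1 + e*(-exp(2) + 9*e + 73))*exp(-1)/16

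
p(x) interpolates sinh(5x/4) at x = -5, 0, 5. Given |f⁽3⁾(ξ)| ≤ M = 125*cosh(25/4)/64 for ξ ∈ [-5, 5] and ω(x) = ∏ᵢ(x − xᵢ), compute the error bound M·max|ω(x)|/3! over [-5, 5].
15625*sqrt(3)*cosh(25/4)/1728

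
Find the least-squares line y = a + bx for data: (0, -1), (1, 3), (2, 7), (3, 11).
a = -1, b = 4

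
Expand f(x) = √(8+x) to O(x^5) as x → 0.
2*sqrt(2) + sqrt(2)*x/8 - sqrt(2)*x**2/256 + sqrt(2)*x**3/4096 - 5*sqrt(2)*x**4/262144 + O(x**5)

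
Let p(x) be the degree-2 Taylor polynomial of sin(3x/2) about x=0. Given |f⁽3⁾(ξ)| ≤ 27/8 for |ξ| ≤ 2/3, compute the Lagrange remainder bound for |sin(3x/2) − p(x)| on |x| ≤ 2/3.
1/6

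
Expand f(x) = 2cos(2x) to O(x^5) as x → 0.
2 - 4*x**2 + 4*x**4/3 + O(x**5)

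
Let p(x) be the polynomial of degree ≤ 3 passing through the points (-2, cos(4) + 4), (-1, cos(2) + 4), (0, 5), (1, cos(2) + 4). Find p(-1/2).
cos(2)/2 - cos(4)/16 + 73/16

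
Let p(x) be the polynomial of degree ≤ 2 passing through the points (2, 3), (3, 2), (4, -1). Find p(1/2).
3/4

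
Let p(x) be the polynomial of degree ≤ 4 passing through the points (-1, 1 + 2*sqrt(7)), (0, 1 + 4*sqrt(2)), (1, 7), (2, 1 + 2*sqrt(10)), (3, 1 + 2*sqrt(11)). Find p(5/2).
-73/32 - 5*sqrt(7)/64 + 7*sqrt(2)/8 + 35*sqrt(11)/64 + 35*sqrt(10)/16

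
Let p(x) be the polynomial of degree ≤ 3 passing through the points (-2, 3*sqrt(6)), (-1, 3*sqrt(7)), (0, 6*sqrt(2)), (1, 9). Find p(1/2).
-15*sqrt(7)/16 + 3*sqrt(6)/16 + 45/16 + 45*sqrt(2)/8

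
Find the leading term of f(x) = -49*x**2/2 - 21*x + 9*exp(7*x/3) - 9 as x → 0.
343*x**3/18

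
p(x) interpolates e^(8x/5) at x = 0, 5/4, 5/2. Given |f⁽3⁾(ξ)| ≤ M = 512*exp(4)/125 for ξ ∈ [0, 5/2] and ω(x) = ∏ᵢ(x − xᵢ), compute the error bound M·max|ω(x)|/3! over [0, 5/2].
8*sqrt(3)*exp(4)/27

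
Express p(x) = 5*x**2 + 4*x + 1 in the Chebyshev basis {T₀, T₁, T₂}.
(7/2)T₀ + (4)T₁ + (5/2)T₂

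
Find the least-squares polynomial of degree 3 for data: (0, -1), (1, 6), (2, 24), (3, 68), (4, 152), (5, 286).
-5/6 + (1151/252)x + (-17/42)x² + (79/36)x³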